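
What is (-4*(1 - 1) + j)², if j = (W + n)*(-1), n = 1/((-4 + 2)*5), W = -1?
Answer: 121/100 ≈ 1.2100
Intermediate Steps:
n = -⅒ (n = (⅕)/(-2) = -½*⅕ = -⅒ ≈ -0.10000)
j = 11/10 (j = (-1 - ⅒)*(-1) = -11/10*(-1) = 11/10 ≈ 1.1000)
(-4*(1 - 1) + j)² = (-4*(1 - 1) + 11/10)² = (-4*0 + 11/10)² = (0 + 11/10)² = (11/10)² = 121/100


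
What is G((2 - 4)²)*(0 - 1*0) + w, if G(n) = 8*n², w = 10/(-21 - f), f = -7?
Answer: -5/7 ≈ -0.71429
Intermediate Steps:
w = -5/7 (w = 10/(-21 - 1*(-7)) = 10/(-21 + 7) = 10/(-14) = 10*(-1/14) = -5/7 ≈ -0.71429)
G((2 - 4)²)*(0 - 1*0) + w = (8*((2 - 4)²)²)*(0 - 1*0) - 5/7 = (8*((-2)²)²)*(0 + 0) - 5/7 = (8*4²)*0 - 5/7 = (8*16)*0 - 5/7 = 128*0 - 5/7 = 0 - 5/7 = -5/7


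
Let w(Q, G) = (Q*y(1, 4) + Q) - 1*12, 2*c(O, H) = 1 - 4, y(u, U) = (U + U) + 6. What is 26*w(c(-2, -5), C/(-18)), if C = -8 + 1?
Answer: -897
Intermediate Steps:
C = -7
y(u, U) = 6 + 2*U (y(u, U) = 2*U + 6 = 6 + 2*U)
c(O, H) = -3/2 (c(O, H) = (1 - 4)/2 = (1/2)*(-3) = -3/2)
w(Q, G) = -12 + 15*Q (w(Q, G) = (Q*(6 + 2*4) + Q) - 1*12 = (Q*(6 + 8) + Q) - 12 = (Q*14 + Q) - 12 = (14*Q + Q) - 12 = 15*Q - 12 = -12 + 15*Q)
26*w(c(-2, -5), C/(-18)) = 26*(-12 + 15*(-3/2)) = 26*(-12 - 45/2) = 26*(-69/2) = -897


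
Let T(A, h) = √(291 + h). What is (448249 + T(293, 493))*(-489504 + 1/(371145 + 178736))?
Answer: -120662248961183371/549881 ≈ -2.1943e+11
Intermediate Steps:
(448249 + T(293, 493))*(-489504 + 1/(371145 + 178736)) = (448249 + √(291 + 493))*(-489504 + 1/(371145 + 178736)) = (448249 + √784)*(-489504 + 1/549881) = (448249 + 28)*(-489504 + 1/549881) = 448277*(-269168949023/549881) = -120662248961183371/549881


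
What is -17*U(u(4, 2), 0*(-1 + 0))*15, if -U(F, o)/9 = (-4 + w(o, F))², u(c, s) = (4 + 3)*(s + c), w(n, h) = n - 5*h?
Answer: 105101820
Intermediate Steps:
u(c, s) = 7*c + 7*s (u(c, s) = 7*(c + s) = 7*c + 7*s)
U(F, o) = -9*(-4 + o - 5*F)² (U(F, o) = -9*(-4 + (o - 5*F))² = -9*(-4 + o - 5*F)²)
-17*U(u(4, 2), 0*(-1 + 0))*15 = -(-153)*(4 - 0*(-1 + 0) + 5*(7*4 + 7*2))²*15 = -(-153)*(4 - 0*(-1) + 5*(28 + 14))²*15 = -(-153)*(4 - 1*0 + 5*42)²*15 = -(-153)*(4 + 0 + 210)²*15 = -(-153)*214²*15 = -(-153)*45796*15 = -17*(-412164)*15 = 7006788*15 = 105101820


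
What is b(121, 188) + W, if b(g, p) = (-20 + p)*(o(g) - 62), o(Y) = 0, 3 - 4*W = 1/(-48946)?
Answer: -2039139305/195784 ≈ -10415.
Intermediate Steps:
W = 146839/195784 (W = 3/4 - 1/4/(-48946) = 3/4 - 1/4*(-1/48946) = 3/4 + 1/195784 = 146839/195784 ≈ 0.75000)
b(g, p) = 1240 - 62*p (b(g, p) = (-20 + p)*(0 - 62) = (-20 + p)*(-62) = 1240 - 62*p)
b(121, 188) + W = (1240 - 62*188) + 146839/195784 = (1240 - 11656) + 146839/195784 = -10416 + 146839/195784 = -2039139305/195784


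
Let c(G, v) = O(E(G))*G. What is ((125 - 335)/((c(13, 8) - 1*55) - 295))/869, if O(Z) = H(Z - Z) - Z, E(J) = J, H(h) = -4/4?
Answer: 15/33022 ≈ 0.00045424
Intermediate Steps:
H(h) = -1 (H(h) = -4*¼ = -1)
O(Z) = -1 - Z
c(G, v) = G*(-1 - G) (c(G, v) = (-1 - G)*G = G*(-1 - G))
((125 - 335)/((c(13, 8) - 1*55) - 295))/869 = ((125 - 335)/((-1*13*(1 + 13) - 1*55) - 295))/869 = -210/((-1*13*14 - 55) - 295)*(1/869) = -210/((-182 - 55) - 295)*(1/869) = -210/(-237 - 295)*(1/869) = -210/(-532)*(1/869) = -210*(-1/532)*(1/869) = (15/38)*(1/869) = 15/33022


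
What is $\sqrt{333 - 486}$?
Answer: $3 i \sqrt{17} \approx 12.369 i$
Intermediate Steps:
$\sqrt{333 - 486} = \sqrt{-153} = 3 i \sqrt{17}$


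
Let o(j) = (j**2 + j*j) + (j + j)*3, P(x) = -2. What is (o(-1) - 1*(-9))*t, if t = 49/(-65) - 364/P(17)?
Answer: 11781/13 ≈ 906.23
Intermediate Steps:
o(j) = 2*j**2 + 6*j (o(j) = (j**2 + j**2) + (2*j)*3 = 2*j**2 + 6*j)
t = 11781/65 (t = 49/(-65) - 364/(-2) = 49*(-1/65) - 364*(-1/2) = -49/65 + 182 = 11781/65 ≈ 181.25)
(o(-1) - 1*(-9))*t = (2*(-1)*(3 - 1) - 1*(-9))*(11781/65) = (2*(-1)*2 + 9)*(11781/65) = (-4 + 9)*(11781/65) = 5*(11781/65) = 11781/13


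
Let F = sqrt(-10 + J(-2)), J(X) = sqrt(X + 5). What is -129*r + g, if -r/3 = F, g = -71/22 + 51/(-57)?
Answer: -1723/418 + 387*I*sqrt(10 - sqrt(3)) ≈ -4.122 + 1112.8*I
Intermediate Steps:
J(X) = sqrt(5 + X)
g = -1723/418 (g = -71*1/22 + 51*(-1/57) = -71/22 - 17/19 = -1723/418 ≈ -4.1220)
F = sqrt(-10 + sqrt(3)) (F = sqrt(-10 + sqrt(5 - 2)) = sqrt(-10 + sqrt(3)) ≈ 2.8754*I)
r = -3*sqrt(-10 + sqrt(3)) ≈ -8.6262*I
-129*r + g = -(-387)*I*sqrt(10 - sqrt(3)) - 1723/418 = 387*I*sqrt(10 - sqrt(3)) - 1723/418 = -1723/418 + 387*I*sqrt(10 - sqrt(3))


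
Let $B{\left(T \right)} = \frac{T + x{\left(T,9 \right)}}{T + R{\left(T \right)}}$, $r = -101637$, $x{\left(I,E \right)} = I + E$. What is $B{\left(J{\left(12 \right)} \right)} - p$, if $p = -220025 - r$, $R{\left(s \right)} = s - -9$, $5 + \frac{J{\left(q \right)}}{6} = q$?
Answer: $118389$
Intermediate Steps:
$x{\left(I,E \right)} = E + I$
$J{\left(q \right)} = -30 + 6 q$
$R{\left(s \right)} = 9 + s$ ($R{\left(s \right)} = s + 9 = 9 + s$)
$B{\left(T \right)} = 1$ ($B{\left(T \right)} = \frac{T + \left(9 + T\right)}{T + \left(9 + T\right)} = \frac{9 + 2 T}{9 + 2 T} = 1$)
$p = -118388$ ($p = -220025 - -101637 = -220025 + 101637 = -118388$)
$B{\left(J{\left(12 \right)} \right)} - p = 1 - -118388 = 1 + 118388 = 118389$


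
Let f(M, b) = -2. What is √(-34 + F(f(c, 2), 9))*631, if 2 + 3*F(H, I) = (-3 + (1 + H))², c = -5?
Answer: 1262*I*√66/3 ≈ 3417.5*I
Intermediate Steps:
F(H, I) = -⅔ + (-2 + H)²/3 (F(H, I) = -⅔ + (-3 + (1 + H))²/3 = -⅔ + (-2 + H)²/3)
√(-34 + F(f(c, 2), 9))*631 = √(-34 + (-⅔ + (-2 - 2)²/3))*631 = √(-34 + (-⅔ + (⅓)*(-4)²))*631 = √(-34 + (-⅔ + (⅓)*16))*631 = √(-34 + (-⅔ + 16/3))*631 = √(-34 + 14/3)*631 = √(-88/3)*631 = (2*I*√66/3)*631 = 1262*I*√66/3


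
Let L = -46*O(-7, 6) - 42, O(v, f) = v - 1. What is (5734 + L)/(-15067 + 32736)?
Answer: 6060/17669 ≈ 0.34297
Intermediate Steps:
O(v, f) = -1 + v
L = 326 (L = -46*(-1 - 7) - 42 = -46*(-8) - 42 = 368 - 42 = 326)
(5734 + L)/(-15067 + 32736) = (5734 + 326)/(-15067 + 32736) = 6060/17669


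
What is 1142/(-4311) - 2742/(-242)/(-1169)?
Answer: -167445139/609786639 ≈ -0.27460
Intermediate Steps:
1142/(-4311) - 2742/(-242)/(-1169) = 1142*(-1/4311) - 2742*(-1/242)*(-1/1169) = -1142/4311 + (1371/121)*(-1/1169) = -1142/4311 - 1371/141449 = -167445139/609786639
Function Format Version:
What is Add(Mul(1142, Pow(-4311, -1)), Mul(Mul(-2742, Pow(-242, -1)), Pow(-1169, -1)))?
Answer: Rational(-167445139, 609786639) ≈ -0.27460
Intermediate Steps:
Add(Mul(1142, Pow(-4311, -1)), Mul(Mul(-2742, Pow(-242, -1)), Pow(-1169, -1))) = Add(Mul(1142, Rational(-1, 4311)), Mul(Mul(-2742, Rational(-1, 242)), Rational(-1, 1169))) = Add(Rational(-1142, 4311), Mul(Rational(1371, 121), Rational(-1, 1169))) = Add(Rational(-1142, 4311), Rational(-1371, 141449)) = Rational(-167445139, 609786639)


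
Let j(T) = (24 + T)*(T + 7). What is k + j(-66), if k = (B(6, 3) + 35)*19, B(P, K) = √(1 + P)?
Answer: 3143 + 19*√7 ≈ 3193.3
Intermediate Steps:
k = 665 + 19*√7 (k = (√(1 + 6) + 35)*19 = (√7 + 35)*19 = (35 + √7)*19 = 665 + 19*√7 ≈ 715.27)
j(T) = (7 + T)*(24 + T) (j(T) = (24 + T)*(7 + T) = (7 + T)*(24 + T))
k + j(-66) = (665 + 19*√7) + (168 + (-66)² + 31*(-66)) = (665 + 19*√7) + (168 + 4356 - 2046) = (665 + 19*√7) + 2478 = 3143 + 19*√7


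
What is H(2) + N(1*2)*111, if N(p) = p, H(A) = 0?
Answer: 222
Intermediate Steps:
H(2) + N(1*2)*111 = 0 + (1*2)*111 = 0 + 2*111 = 0 + 222 = 222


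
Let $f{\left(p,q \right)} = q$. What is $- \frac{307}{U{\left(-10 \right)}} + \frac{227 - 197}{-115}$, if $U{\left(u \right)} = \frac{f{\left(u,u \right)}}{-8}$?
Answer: $- \frac{28274}{115} \approx -245.86$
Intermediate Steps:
$U{\left(u \right)} = - \frac{u}{8}$ ($U{\left(u \right)} = \frac{u}{-8} = u \left(- \frac{1}{8}\right) = - \frac{u}{8}$)
$- \frac{307}{U{\left(-10 \right)}} + \frac{227 - 197}{-115} = - \frac{307}{\left(- \frac{1}{8}\right) \left(-10\right)} + \frac{227 - 197}{-115} = - \frac{307}{\frac{5}{4}} + 30 \left(- \frac{1}{115}\right) = \left(-307\right) \frac{4}{5} - \frac{6}{23} = - \frac{1228}{5} - \frac{6}{23} = - \frac{28274}{115}$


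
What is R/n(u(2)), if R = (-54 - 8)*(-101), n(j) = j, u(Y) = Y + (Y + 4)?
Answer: 3131/4 ≈ 782.75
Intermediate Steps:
u(Y) = 4 + 2*Y (u(Y) = Y + (4 + Y) = 4 + 2*Y)
R = 6262 (R = -62*(-101) = 6262)
R/n(u(2)) = 6262/(4 + 2*2) = 6262/(4 + 4) = 6262/8 = 6262*(1/8) = 3131/4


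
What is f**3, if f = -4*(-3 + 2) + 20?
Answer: 13824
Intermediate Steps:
f = 24 (f = -4*(-1) + 20 = 4 + 20 = 24)
f**3 = 24**3 = 13824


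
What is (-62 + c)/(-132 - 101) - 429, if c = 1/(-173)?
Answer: -17281834/40309 ≈ -428.73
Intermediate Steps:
c = -1/173 ≈ -0.0057803
(-62 + c)/(-132 - 101) - 429 = (-62 - 1/173)/(-132 - 101) - 429 = -10727/173/(-233) - 429 = -10727/173*(-1/233) - 429 = 10727/40309 - 429 = -17281834/40309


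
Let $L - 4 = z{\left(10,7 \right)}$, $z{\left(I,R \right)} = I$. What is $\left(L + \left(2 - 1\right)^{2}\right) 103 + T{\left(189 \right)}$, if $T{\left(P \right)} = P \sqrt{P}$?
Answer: $1545 + 567 \sqrt{21} \approx 4143.3$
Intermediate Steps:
$L = 14$ ($L = 4 + 10 = 14$)
$T{\left(P \right)} = P^{\frac{3}{2}}$
$\left(L + \left(2 - 1\right)^{2}\right) 103 + T{\left(189 \right)} = \left(14 + \left(2 - 1\right)^{2}\right) 103 + 189^{\frac{3}{2}} = \left(14 + 1^{2}\right) 103 + 567 \sqrt{21} = \left(14 + 1\right) 103 + 567 \sqrt{21} = 15 \cdot 103 + 567 \sqrt{21} = 1545 + 567 \sqrt{21}$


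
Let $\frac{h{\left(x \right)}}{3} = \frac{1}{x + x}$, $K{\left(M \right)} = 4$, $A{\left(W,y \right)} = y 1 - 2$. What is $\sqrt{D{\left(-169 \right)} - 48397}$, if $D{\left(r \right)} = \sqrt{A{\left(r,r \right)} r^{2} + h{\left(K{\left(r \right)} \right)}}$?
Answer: $\frac{\sqrt{-193588 + i \sqrt{78142890}}}{2} \approx 5.0215 + 220.05 i$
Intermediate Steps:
$A{\left(W,y \right)} = -2 + y$ ($A{\left(W,y \right)} = y - 2 = -2 + y$)
$h{\left(x \right)} = \frac{3}{2 x}$ ($h{\left(x \right)} = \frac{3}{x + x} = \frac{3}{2 x}$)
$D{\left(r \right)} = \sqrt{\frac{3}{8} + r^{2} \left(-2 + r\right)}$ ($D{\left(r \right)} = \sqrt{\left(-2 + r\right) r^{2} + \frac{3}{2 \cdot 4}} = \sqrt{r^{2} \left(-2 + r\right) + \frac{3}{2} \cdot \frac{1}{4}} = \sqrt{r^{2} \left(-2 + r\right) + \frac{3}{8}} = \sqrt{\frac{3}{8} + r^{2} \left(-2 + r\right)}$)
$\sqrt{D{\left(-169 \right)} - 48397} = \sqrt{\frac{\sqrt{2} \sqrt{3 + 8 \left(-169\right)^{2} \left(-2 - 169\right)}}{4} - 48397} = \sqrt{\frac{\sqrt{2} \sqrt{3 + 8 \cdot 28561 \left(-171\right)}}{4} - 48397} = \sqrt{\frac{\sqrt{2} \sqrt{3 - 39071448}}{4} - 48397} = \sqrt{\frac{\sqrt{2} \sqrt{-39071445}}{4} - 48397} = \sqrt{\frac{\sqrt{2} i \sqrt{39071445}}{4} - 48397} = \sqrt{\frac{i \sqrt{78142890}}{4} - 48397} = \sqrt{-48397 + \frac{i \sqrt{78142890}}{4}}$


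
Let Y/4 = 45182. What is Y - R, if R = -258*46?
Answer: 192596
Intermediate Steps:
R = -11868
Y = 180728 (Y = 4*45182 = 180728)
Y - R = 180728 - 1*(-11868) = 180728 + 11868 = 192596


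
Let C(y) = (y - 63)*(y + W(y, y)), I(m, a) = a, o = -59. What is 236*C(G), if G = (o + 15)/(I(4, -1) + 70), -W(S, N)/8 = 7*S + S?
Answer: -319173008/529 ≈ -6.0335e+5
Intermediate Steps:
W(S, N) = -64*S (W(S, N) = -8*(7*S + S) = -64*S)
G = -44/69 (G = (-59 + 15)/(-1 + 70) = -44/69 ≈ -0.63768)
C(y) = -63*y*(-63 + y) (C(y) = (y - 63)*(y - 64*y) = (-63 + y)*(-63*y) = -63*y*(-63 + y))
236*C(G) = 236*(63*(-44/69)*(63 - 1*(-44/69))) = 236*(63*(-44/69)*(63 + 44/69)) = 236*(63*(-44/69)*(4391/69)) = 236*(-1352428/529) = -319173008/529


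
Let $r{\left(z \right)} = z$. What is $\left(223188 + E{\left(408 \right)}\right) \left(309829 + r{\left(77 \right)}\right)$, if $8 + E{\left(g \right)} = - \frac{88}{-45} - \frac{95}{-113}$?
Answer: $\frac{39078613527246}{565} \approx 6.9166 \cdot 10^{10}$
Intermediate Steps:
$E{\left(g \right)} = - \frac{26461}{5085}$ ($E{\left(g \right)} = -8 - \left(- \frac{95}{113} - \frac{88}{45}\right) = -8 - - \frac{14219}{5085} = -8 + \left(\frac{88}{45} + \frac{95}{113}\right) = -8 + \frac{14219}{5085} = - \frac{26461}{5085}$)
$\left(223188 + E{\left(408 \right)}\right) \left(309829 + r{\left(77 \right)}\right) = \left(223188 - \frac{26461}{5085}\right) \left(309829 + 77\right) = \frac{1134884519}{5085} \cdot 309906 = \frac{39078613527246}{565}$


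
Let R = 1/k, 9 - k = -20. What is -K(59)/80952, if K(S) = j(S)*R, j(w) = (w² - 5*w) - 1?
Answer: -3185/2347608 ≈ -0.0013567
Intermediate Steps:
k = 29 (k = 9 - 1*(-20) = 9 + 20 = 29)
j(w) = -1 + w² - 5*w
R = 1/29 ≈ 0.034483
K(S) = -1/29 - 5*S/29 + S²/29 (K(S) = (-1 + S² - 5*S)*(1/29) = -1/29 - 5*S/29 + S²/29)
-K(59)/80952 = -(-1/29 - 5/29*59 + (1/29)*59²)/80952 = -(-1/29 - 295/29 + (1/29)*3481)/80952 = -(-1/29 - 295/29 + 3481/29)/80952 = -3185/(29*80952) = -1*3185/2347608 = -3185/2347608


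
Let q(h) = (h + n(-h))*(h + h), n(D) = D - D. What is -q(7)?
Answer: -98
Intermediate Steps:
n(D) = 0
q(h) = 2*h² (q(h) = (h + 0)*(h + h) = h*(2*h) = 2*h²)
-q(7) = -2*7² = -2*49 = -1*98 = -98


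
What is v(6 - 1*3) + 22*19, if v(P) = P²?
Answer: 427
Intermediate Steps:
v(6 - 1*3) + 22*19 = (6 - 1*3)² + 22*19 = (6 - 3)² + 418 = 3² + 418 = 9 + 418 = 427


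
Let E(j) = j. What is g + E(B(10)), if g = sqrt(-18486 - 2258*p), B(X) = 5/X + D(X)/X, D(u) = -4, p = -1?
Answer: 1/10 + 2*I*sqrt(4057) ≈ 0.1 + 127.39*I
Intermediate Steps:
B(X) = 1/X (B(X) = 5/X - 4/X = 1/X)
g = 2*I*sqrt(4057) (g = sqrt(-18486 - 2258*(-1)) = sqrt(-18486 + 2258) = sqrt(-16228) = 2*I*sqrt(4057) ≈ 127.39*I)
g + E(B(10)) = 2*I*sqrt(4057) + 1/10 = 1/10 + 2*I*sqrt(4057)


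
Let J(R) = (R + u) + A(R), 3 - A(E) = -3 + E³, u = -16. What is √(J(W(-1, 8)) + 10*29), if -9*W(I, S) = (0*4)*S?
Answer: 2*√70 ≈ 16.733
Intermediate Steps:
A(E) = 6 - E³ (A(E) = 3 - (-3 + E³) = 3 + (3 - E³) = 6 - E³)
W(I, S) = 0 (W(I, S) = -0*4*S/9 = -0*S = -⅑*0 = 0)
J(R) = -10 + R - R³ (J(R) = (R - 16) + (6 - R³) = (-16 + R) + (6 - R³) = -10 + R - R³)
√(J(W(-1, 8)) + 10*29) = √((-10 + 0 - 1*0³) + 10*29) = √((-10 + 0 - 1*0) + 290) = √((-10 + 0 + 0) + 290) = √(-10 + 290) = √280 = 2*√70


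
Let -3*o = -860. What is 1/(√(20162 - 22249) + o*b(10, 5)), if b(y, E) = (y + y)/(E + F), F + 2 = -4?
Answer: -51600/295858783 - 9*I*√2087/295858783 ≈ -0.00017441 - 1.3897e-6*I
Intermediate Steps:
F = -6 (F = -2 - 4 = -6)
o = 860/3 (o = -⅓*(-860) = 860/3 ≈ 286.67)
b(y, E) = 2*y/(-6 + E) (b(y, E) = (y + y)/(E - 6) = (2*y)/(-6 + E) = 2*y/(-6 + E))
1/(√(20162 - 22249) + o*b(10, 5)) = 1/(√(20162 - 22249) + 860*(2*10/(-6 + 5))/3) = 1/(√(-2087) + 860*(2*10/(-1))/3) = 1/(I*√2087 + 860*(2*10*(-1))/3) = 1/(I*√2087 + (860/3)*(-20)) = 1/(I*√2087 - 17200/3) = 1/(-17200/3 + I*√2087)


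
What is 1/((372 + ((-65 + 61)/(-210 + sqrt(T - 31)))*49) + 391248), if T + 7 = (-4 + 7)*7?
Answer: 4319285175/1691522490012904 - 49*I*sqrt(17)/1691522490012904 ≈ 2.5535e-6 - 1.1944e-13*I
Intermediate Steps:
T = 14 (T = -7 + (-4 + 7)*7 = -7 + 3*7 = -7 + 21 = 14)
1/((372 + ((-65 + 61)/(-210 + sqrt(T - 31)))*49) + 391248) = 1/((372 + ((-65 + 61)/(-210 + sqrt(14 - 31)))*49) + 391248) = 1/((372 - 4/(-210 + sqrt(-17))*49) + 391248) = 1/((372 - 4/(-210 + I*sqrt(17))*49) + 391248) = 1/((372 - 196/(-210 + I*sqrt(17))) + 391248) = 1/(391620 - 196/(-210 + I*sqrt(17)))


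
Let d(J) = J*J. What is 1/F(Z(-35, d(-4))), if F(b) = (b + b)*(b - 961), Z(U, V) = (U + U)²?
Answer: 1/38602200 ≈ 2.5905e-8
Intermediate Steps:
d(J) = J²
Z(U, V) = 4*U² (Z(U, V) = (2*U)² = 4*U²)
F(b) = 2*b*(-961 + b) (F(b) = (2*b)*(-961 + b) = 2*b*(-961 + b))
1/F(Z(-35, d(-4))) = 1/(2*(4*(-35)²)*(-961 + 4*(-35)²)) = 1/(2*(4*1225)*(-961 + 4*1225)) = 1/(2*4900*(-961 + 4900)) = 1/(2*4900*3939) = 1/38602200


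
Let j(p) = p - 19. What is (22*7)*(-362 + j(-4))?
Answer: -59290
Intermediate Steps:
j(p) = -19 + p
(22*7)*(-362 + j(-4)) = (22*7)*(-362 + (-19 - 4)) = 154*(-362 - 23) = 154*(-385) = -59290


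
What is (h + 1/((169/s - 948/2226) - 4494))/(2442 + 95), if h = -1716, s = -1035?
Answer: -2961567253389/4378493675803 ≈ -0.67639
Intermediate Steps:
(h + 1/((169/s - 948/2226) - 4494))/(2442 + 95) = (-1716 + 1/((169/(-1035) - 948/2226) - 4494))/(2442 + 95) = (-1716 + 1/((169*(-1/1035) - 948*1/2226) - 4494))/2537 = (-1716 + 1/((-169/1035 - 158/371) - 4494))*(1/2537) = (-1716 + 1/(-226229/383985 - 4494))*(1/2537) = (-1716 + 1/(-1725854819/383985))*(1/2537) = (-1716 - 383985/1725854819)*(1/2537) = -2961567253389/1725854819*1/2537 = -2961567253389/4378493675803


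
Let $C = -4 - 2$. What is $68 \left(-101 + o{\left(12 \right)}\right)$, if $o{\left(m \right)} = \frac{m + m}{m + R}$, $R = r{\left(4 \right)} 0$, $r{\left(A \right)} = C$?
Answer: $-6732$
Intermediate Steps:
$C = -6$
$r{\left(A \right)} = -6$
$R = 0$ ($R = \left(-6\right) 0 = 0$)
$o{\left(m \right)} = 2$ ($o{\left(m \right)} = \frac{m + m}{m + 0} = \frac{2 m}{m} = 2$)
$68 \left(-101 + o{\left(12 \right)}\right) = 68 \left(-101 + 2\right) = 68 \left(-99\right) = -6732$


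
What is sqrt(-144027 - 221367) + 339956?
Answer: 339956 + I*sqrt(365394) ≈ 3.3996e+5 + 604.48*I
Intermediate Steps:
sqrt(-144027 - 221367) + 339956 = sqrt(-365394) + 339956 = I*sqrt(365394) + 339956 = 339956 + I*sqrt(365394)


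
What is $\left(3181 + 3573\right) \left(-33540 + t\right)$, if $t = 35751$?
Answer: $14933094$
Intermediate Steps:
$\left(3181 + 3573\right) \left(-33540 + t\right) = \left(3181 + 3573\right) \left(-33540 + 35751\right) = 6754 \cdot 2211 = 14933094$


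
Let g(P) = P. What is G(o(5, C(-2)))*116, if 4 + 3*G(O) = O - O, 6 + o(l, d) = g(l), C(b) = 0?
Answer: -464/3 ≈ -154.67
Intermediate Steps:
o(l, d) = -6 + l
G(O) = -4/3 (G(O) = -4/3 + (O - O)/3 = -4/3 + (1/3)*0 = -4/3 + 0 = -4/3)
G(o(5, C(-2)))*116 = -4/3*116 = -464/3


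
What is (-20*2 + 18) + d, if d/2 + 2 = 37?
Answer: 48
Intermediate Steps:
d = 70 (d = -4 + 2*37 = -4 + 74 = 70)
(-20*2 + 18) + d = (-20*2 + 18) + 70 = (-40 + 18) + 70 = -22 + 70 = 48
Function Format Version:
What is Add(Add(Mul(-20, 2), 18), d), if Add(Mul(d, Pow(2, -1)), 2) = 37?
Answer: 48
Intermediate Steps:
d = 70 (d = Add(-4, Mul(2, 37)) = Add(-4, 74) = 70)
Add(Add(Mul(-20, 2), 18), d) = Add(Add(Mul(-20, 2), 18), 70) = Add(Add(-40, 18), 70) = Add(-22, 70) = 48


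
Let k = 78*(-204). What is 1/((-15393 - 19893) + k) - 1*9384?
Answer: -480442033/51198 ≈ -9384.0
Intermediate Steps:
k = -15912
1/((-15393 - 19893) + k) - 1*9384 = 1/((-15393 - 19893) - 15912) - 1*9384 = 1/(-35286 - 15912) - 9384 = 1/(-51198) - 9384 = -1/51198 - 9384 = -480442033/51198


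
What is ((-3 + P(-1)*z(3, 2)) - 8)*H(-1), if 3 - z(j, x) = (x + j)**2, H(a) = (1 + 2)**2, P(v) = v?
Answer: 99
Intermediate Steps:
H(a) = 9 (H(a) = 3**2 = 9)
z(j, x) = 3 - (j + x)**2 (z(j, x) = 3 - (x + j)**2 = 3 - (j + x)**2)
((-3 + P(-1)*z(3, 2)) - 8)*H(-1) = ((-3 - (3 - (3 + 2)**2)) - 8)*9 = ((-3 - (3 - 1*5**2)) - 8)*9 = ((-3 - (3 - 1*25)) - 8)*9 = ((-3 - (3 - 25)) - 8)*9 = ((-3 - 1*(-22)) - 8)*9 = ((-3 + 22) - 8)*9 = (19 - 8)*9 = 11*9 = 99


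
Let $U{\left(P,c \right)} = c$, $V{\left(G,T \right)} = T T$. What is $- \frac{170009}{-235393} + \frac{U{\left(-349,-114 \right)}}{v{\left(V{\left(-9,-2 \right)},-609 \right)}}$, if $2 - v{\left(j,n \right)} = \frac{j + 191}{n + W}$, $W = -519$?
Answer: $- \frac{523736221}{10121899} \approx -51.743$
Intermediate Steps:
$V{\left(G,T \right)} = T^{2}$
$v{\left(j,n \right)} = 2 - \frac{191 + j}{-519 + n}$ ($v{\left(j,n \right)} = 2 - \frac{j + 191}{n - 519} = 2 - \frac{191 + j}{-519 + n}$)
$- \frac{170009}{-235393} + \frac{U{\left(-349,-114 \right)}}{v{\left(V{\left(-9,-2 \right)},-609 \right)}} = - \frac{170009}{-235393} - \frac{114}{\frac{1}{-519 - 609} \left(-1229 - \left(-2\right)^{2} + 2 \left(-609\right)\right)} = \left(-170009\right) \left(- \frac{1}{235393}\right) - \frac{114}{\frac{1}{-1128} \left(-1229 - 4 - 1218\right)} = \frac{170009}{235393} - \frac{114}{\left(- \frac{1}{1128}\right) \left(-1229 - 4 - 1218\right)} = \frac{170009}{235393} - \frac{114}{\left(- \frac{1}{1128}\right) \left(-2451\right)} = \frac{170009}{235393} - \frac{114}{\frac{817}{376}} = \frac{170009}{235393} - \frac{2256}{43} = - \frac{523736221}{10121899}$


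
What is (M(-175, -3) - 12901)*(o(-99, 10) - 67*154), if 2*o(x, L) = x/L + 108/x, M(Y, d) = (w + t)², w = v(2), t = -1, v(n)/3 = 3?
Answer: 2650454223/20 ≈ 1.3252e+8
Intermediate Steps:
v(n) = 9 (v(n) = 3*3 = 9)
w = 9
M(Y, d) = 64 (M(Y, d) = (9 - 1)² = 8² = 64)
o(x, L) = 54/x + x/(2*L) (o(x, L) = (x/L + 108/x)/2 = (108/x + x/L)/2 = 54/x + x/(2*L))
(M(-175, -3) - 12901)*(o(-99, 10) - 67*154) = (64 - 12901)*((54/(-99) + (½)*(-99)/10) - 67*154) = -12837*((54*(-1/99) + (½)*(-99)*(⅒)) - 10318) = -12837*((-6/11 - 99/20) - 10318) = -12837*(-1209/220 - 10318) = -12837*(-2271169/220) = 2650454223/20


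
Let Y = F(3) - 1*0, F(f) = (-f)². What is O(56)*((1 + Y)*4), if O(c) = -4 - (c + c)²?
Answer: -501920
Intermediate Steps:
O(c) = -4 - 4*c² (O(c) = -4 - (2*c)² = -4 - 4*c²)
F(f) = f²
Y = 9 (Y = 3² - 1*0 = 9 + 0 = 9)
O(56)*((1 + Y)*4) = (-4 - 4*56²)*((1 + 9)*4) = (-4 - 4*3136)*(10*4) = (-4 - 12544)*40 = -12548*40 = -501920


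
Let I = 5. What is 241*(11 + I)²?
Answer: 61696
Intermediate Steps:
241*(11 + I)² = 241*(11 + 5)² = 241*16² = 241*256 = 61696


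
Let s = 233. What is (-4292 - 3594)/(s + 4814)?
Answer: -7886/5047 ≈ -1.5625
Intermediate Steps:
(-4292 - 3594)/(s + 4814) = (-4292 - 3594)/(233 + 4814) = -7886/5047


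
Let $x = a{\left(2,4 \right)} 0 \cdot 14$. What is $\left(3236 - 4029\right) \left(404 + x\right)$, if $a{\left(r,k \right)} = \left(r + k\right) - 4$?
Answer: $-320372$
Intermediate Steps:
$a{\left(r,k \right)} = -4 + k + r$ ($a{\left(r,k \right)} = \left(k + r\right) - 4 = -4 + k + r$)
$x = 0$ ($x = \left(-4 + 4 + 2\right) 0 \cdot 14 = 2 \cdot 0 \cdot 14 = 0 \cdot 14 = 0$)
$\left(3236 - 4029\right) \left(404 + x\right) = \left(3236 - 4029\right) \left(404 + 0\right) = \left(-793\right) 404 = -320372$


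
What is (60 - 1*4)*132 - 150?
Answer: 7242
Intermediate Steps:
(60 - 1*4)*132 - 150 = (60 - 4)*132 - 150 = 56*132 - 150 = 7392 - 150 = 7242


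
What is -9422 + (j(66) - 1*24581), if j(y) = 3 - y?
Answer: -34066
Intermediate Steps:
-9422 + (j(66) - 1*24581) = -9422 + ((3 - 1*66) - 1*24581) = -9422 + ((3 - 66) - 24581) = -9422 + (-63 - 24581) = -9422 - 24644 = -34066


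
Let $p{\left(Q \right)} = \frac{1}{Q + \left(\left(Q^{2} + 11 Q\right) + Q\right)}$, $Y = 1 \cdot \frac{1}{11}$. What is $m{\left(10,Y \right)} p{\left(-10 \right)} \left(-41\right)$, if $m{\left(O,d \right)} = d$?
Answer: $\frac{41}{330} \approx 0.12424$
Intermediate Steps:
$Y = \frac{1}{11}$ ($Y = 1 \cdot \frac{1}{11} = \frac{1}{11} \approx 0.090909$)
$p{\left(Q \right)} = \frac{1}{Q^{2} + 13 Q}$ ($p{\left(Q \right)} = \frac{1}{Q + \left(Q^{2} + 12 Q\right)} = \frac{1}{Q^{2} + 13 Q}$)
$m{\left(10,Y \right)} p{\left(-10 \right)} \left(-41\right) = \frac{\frac{1}{-10} \frac{1}{13 - 10}}{11} \left(-41\right) = \frac{\left(- \frac{1}{10}\right) \frac{1}{3}}{11} \left(-41\right) = \frac{1}{11} \left(- \frac{1}{30}\right) \left(-41\right) = \left(- \frac{1}{330}\right) \left(-41\right) = \frac{41}{330}$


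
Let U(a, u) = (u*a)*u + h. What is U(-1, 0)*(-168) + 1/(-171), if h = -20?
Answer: 574559/171 ≈ 3360.0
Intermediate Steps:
U(a, u) = -20 + a*u² (U(a, u) = (u*a)*u - 20 = (a*u)*u - 20 = a*u² - 20 = -20 + a*u²)
U(-1, 0)*(-168) + 1/(-171) = (-20 - 1*0²)*(-168) + 1/(-171) = (-20 - 1*0)*(-168) - 1/171 = (-20 + 0)*(-168) - 1/171 = -20*(-168) - 1/171 = 3360 - 1/171 = 574559/171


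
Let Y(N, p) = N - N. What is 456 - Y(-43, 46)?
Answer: 456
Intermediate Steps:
Y(N, p) = 0
456 - Y(-43, 46) = 456 - 1*0 = 456 + 0 = 456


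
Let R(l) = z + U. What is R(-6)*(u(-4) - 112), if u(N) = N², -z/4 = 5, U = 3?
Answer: 1632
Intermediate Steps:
z = -20 (z = -4*5 = -20)
R(l) = -17 (R(l) = -20 + 3 = -17)
R(-6)*(u(-4) - 112) = -17*((-4)² - 112) = -17*(16 - 112) = -17*(-96) = 1632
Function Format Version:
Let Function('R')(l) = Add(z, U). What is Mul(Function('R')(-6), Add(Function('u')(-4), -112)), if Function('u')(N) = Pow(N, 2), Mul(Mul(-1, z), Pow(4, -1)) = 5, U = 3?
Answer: 1632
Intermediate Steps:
z = -20 (z = Mul(-4, 5) = -20)
Function('R')(l) = -17 (Function('R')(l) = Add(-20, 3) = -17)
Mul(Function('R')(-6), Add(Function('u')(-4), -112)) = Mul(-17, Add(Pow(-4, 2), -112)) = Mul(-17, Add(16, -112)) = Mul(-17, -96) = 1632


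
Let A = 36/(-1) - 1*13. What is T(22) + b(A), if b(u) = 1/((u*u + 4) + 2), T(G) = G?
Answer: 52955/2407 ≈ 22.000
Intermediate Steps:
A = -49 (A = 36*(-1) - 13 = -36 - 13 = -49)
b(u) = 1/(6 + u²) (b(u) = 1/((u² + 4) + 2) = 1/((4 + u²) + 2) = 1/(6 + u²))
T(22) + b(A) = 22 + 1/(6 + (-49)²) = 22 + 1/(6 + 2401) = 22 + 1/2407 = 52955/2407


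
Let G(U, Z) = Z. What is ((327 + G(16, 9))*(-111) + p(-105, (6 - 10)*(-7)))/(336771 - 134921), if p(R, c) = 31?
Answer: -7453/40370 ≈ -0.18462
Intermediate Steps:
((327 + G(16, 9))*(-111) + p(-105, (6 - 10)*(-7)))/(336771 - 134921) = ((327 + 9)*(-111) + 31)/(336771 - 134921) = (336*(-111) + 31)/201850 = (-37296 + 31)*(1/201850) = -37265*1/201850 = -7453/40370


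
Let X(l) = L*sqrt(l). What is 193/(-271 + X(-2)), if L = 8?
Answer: -52303/73569 - 1544*I*sqrt(2)/73569 ≈ -0.71094 - 0.02968*I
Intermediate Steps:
X(l) = 8*sqrt(l)
193/(-271 + X(-2)) = 193/(-271 + 8*sqrt(-2)) = 193/(-271 + 8*(I*sqrt(2))) = 193/(-271 + 8*I*sqrt(2))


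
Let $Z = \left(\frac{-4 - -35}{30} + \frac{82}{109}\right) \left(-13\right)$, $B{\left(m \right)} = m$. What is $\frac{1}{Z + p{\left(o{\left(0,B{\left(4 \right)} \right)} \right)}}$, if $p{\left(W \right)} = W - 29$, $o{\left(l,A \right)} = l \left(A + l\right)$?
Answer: $- \frac{3270}{170737} \approx -0.019152$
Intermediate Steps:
$p{\left(W \right)} = -29 + W$ ($p{\left(W \right)} = W - 29 = -29 + W$)
$Z = - \frac{75907}{3270}$ ($Z = \left(\left(-4 + 35\right) \frac{1}{30} + 82 \cdot \frac{1}{109}\right) \left(-13\right) = \left(31 \cdot \frac{1}{30} + \frac{82}{109}\right) \left(-13\right) = \left(\frac{31}{30} + \frac{82}{109}\right) \left(-13\right) = \frac{5839}{3270} \left(-13\right) = - \frac{75907}{3270} \approx -23.213$)
$\frac{1}{Z + p{\left(o{\left(0,B{\left(4 \right)} \right)} \right)}} = \frac{1}{- \frac{75907}{3270} - \left(29 + 0 \left(4 + 0\right)\right)} = \frac{1}{- \frac{75907}{3270} + \left(-29 + 0 \cdot 4\right)} = \frac{1}{- \frac{75907}{3270} + \left(-29 + 0\right)} = \frac{1}{- \frac{75907}{3270} - 29} = \frac{1}{- \frac{170737}{3270}} = - \frac{3270}{170737}$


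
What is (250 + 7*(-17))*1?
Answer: 131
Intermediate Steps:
(250 + 7*(-17))*1 = (250 - 119)*1 = 131*1 = 131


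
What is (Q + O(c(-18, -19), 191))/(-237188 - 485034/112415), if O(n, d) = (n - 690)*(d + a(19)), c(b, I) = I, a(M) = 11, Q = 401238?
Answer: -14502659150/13331987027 ≈ -1.0878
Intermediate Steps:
O(n, d) = (-690 + n)*(11 + d) (O(n, d) = (n - 690)*(d + 11) = (-690 + n)*(11 + d))
(Q + O(c(-18, -19), 191))/(-237188 - 485034/112415) = (401238 + (-7590 - 690*191 + 11*(-19) + 191*(-19)))/(-237188 - 485034/112415) = (401238 + (-7590 - 131790 - 209 - 3629))/(-237188 - 485034*1/112415) = (401238 - 143218)/(-237188 - 485034/112415) = 258020/(-26663974054/112415) = 258020*(-112415/26663974054) = -14502659150/13331987027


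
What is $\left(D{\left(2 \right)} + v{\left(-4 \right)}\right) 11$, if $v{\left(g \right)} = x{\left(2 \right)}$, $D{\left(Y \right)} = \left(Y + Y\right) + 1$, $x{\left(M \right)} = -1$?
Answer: $44$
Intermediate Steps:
$D{\left(Y \right)} = 1 + 2 Y$ ($D{\left(Y \right)} = 2 Y + 1 = 1 + 2 Y$)
$v{\left(g \right)} = -1$
$\left(D{\left(2 \right)} + v{\left(-4 \right)}\right) 11 = \left(\left(1 + 2 \cdot 2\right) - 1\right) 11 = \left(\left(1 + 4\right) - 1\right) 11 = \left(5 - 1\right) 11 = 4 \cdot 11 = 44$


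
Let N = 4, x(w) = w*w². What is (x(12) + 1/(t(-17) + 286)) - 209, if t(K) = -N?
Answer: 428359/282 ≈ 1519.0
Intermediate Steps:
x(w) = w³
t(K) = -4 (t(K) = -1*4 = -4)
(x(12) + 1/(t(-17) + 286)) - 209 = (12³ + 1/(-4 + 286)) - 209 = (1728 + 1/282) - 209 = 487297/282 - 209 = 428359/282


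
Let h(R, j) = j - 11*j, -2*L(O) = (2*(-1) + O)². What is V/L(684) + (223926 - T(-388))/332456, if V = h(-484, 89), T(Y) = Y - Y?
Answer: 13093141063/19329158068 ≈ 0.67738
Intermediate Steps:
T(Y) = 0
L(O) = -(-2 + O)²/2 (L(O) = -(2*(-1) + O)²/2 = -(-2 + O)²/2)
h(R, j) = -10*j
V = -890 (V = -10*89 = -890)
V/L(684) + (223926 - T(-388))/332456 = -890*(-2/(-2 + 684)²) + (223926 - 1*0)/332456 = -890/((-½*682²)) + (223926 + 0)*(1/332456) = -890/((-½*465124)) + 223926*(1/332456) = -890/(-232562) + 111963/166228 = -890*(-1/232562) + 111963/166228 = 445/116281 + 111963/166228 = 13093141063/19329158068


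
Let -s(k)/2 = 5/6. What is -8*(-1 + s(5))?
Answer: 64/3 ≈ 21.333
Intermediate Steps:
s(k) = -5/3 (s(k) = -10/6 = -2*5/6 = -5/3)
-8*(-1 + s(5)) = -8*(-1 - 5/3) = -8*(-8/3) = 64/3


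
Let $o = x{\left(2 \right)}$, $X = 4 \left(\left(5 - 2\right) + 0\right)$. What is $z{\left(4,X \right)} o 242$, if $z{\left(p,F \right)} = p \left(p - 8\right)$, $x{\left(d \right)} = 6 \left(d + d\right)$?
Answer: $-92928$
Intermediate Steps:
$x{\left(d \right)} = 12 d$ ($x{\left(d \right)} = 6 \cdot 2 d = 12 d$)
$X = 12$ ($X = 4 \left(\left(5 - 2\right) + 0\right) = 4 \left(3 + 0\right) = 4 \cdot 3 = 12$)
$z{\left(p,F \right)} = p \left(-8 + p\right)$ ($z{\left(p,F \right)} = p \left(p - 8\right) = p \left(-8 + p\right)$)
$o = 24$ ($o = 12 \cdot 2 = 24$)
$z{\left(4,X \right)} o 242 = 4 \left(-8 + 4\right) 24 \cdot 242 = 4 \left(-4\right) 24 \cdot 242 = \left(-16\right) 24 \cdot 242 = \left(-384\right) 242 = -92928$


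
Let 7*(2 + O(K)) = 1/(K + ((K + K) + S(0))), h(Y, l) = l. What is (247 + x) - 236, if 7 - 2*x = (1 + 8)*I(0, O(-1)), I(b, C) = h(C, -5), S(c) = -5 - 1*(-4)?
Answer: 37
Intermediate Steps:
S(c) = -1 (S(c) = -5 + 4 = -1)
O(K) = -2 + 1/(7*(-1 + 3*K)) (O(K) = -2 + 1/(7*(K + ((K + K) - 1))) = -2 + 1/(7*(K + (2*K - 1))) = -2 + 1/(7*(K + (-1 + 2*K))) = -2 + 1/(7*(-1 + 3*K)))
I(b, C) = -5
x = 26 (x = 7/2 - (1 + 8)*(-5)/2 = 7/2 - 9*(-5)/2 = 7/2 - 1/2*(-45) = 7/2 + 45/2 = 26)
(247 + x) - 236 = (247 + 26) - 236 = 273 - 236 = 37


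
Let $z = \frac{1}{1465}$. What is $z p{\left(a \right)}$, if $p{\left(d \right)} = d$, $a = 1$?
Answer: $\frac{1}{1465} \approx 0.00068259$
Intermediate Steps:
$z = \frac{1}{1465} \approx 0.00068259$
$z p{\left(a \right)} = \frac{1}{1465} \cdot 1 = \frac{1}{1465}$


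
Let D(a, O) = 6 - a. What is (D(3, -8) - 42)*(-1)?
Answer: 39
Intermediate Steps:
(D(3, -8) - 42)*(-1) = ((6 - 1*3) - 42)*(-1) = ((6 - 3) - 42)*(-1) = (3 - 42)*(-1) = -39*(-1) = 39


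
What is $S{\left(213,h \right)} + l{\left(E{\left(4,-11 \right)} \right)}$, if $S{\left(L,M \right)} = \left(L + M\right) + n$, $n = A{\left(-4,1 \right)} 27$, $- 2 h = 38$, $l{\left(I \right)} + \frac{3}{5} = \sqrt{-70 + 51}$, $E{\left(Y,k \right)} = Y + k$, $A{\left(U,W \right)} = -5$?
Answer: $\frac{292}{5} + i \sqrt{19} \approx 58.4 + 4.3589 i$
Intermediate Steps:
$l{\left(I \right)} = - \frac{3}{5} + i \sqrt{19}$ ($l{\left(I \right)} = - \frac{3}{5} + \sqrt{-70 + 51} = - \frac{3}{5} + \sqrt{-19} = - \frac{3}{5} + i \sqrt{19}$)
$h = -19$ ($h = \left(- \frac{1}{2}\right) 38 = -19$)
$n = -135$ ($n = \left(-5\right) 27 = -135$)
$S{\left(L,M \right)} = -135 + L + M$ ($S{\left(L,M \right)} = \left(L + M\right) - 135 = -135 + L + M$)
$S{\left(213,h \right)} + l{\left(E{\left(4,-11 \right)} \right)} = \left(-135 + 213 - 19\right) - \left(\frac{3}{5} - i \sqrt{19}\right) = 59 - \left(\frac{3}{5} - i \sqrt{19}\right) = \frac{292}{5} + i \sqrt{19}$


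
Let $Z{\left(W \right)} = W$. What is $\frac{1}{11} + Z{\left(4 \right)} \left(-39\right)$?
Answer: $- \frac{1715}{11} \approx -155.91$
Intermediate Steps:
$\frac{1}{11} + Z{\left(4 \right)} \left(-39\right) = \frac{1}{11} + 4 \left(-39\right) = \frac{1}{11} - 156 = - \frac{1715}{11}$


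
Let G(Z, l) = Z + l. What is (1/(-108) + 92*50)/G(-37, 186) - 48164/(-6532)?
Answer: 1005036539/26278236 ≈ 38.246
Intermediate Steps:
(1/(-108) + 92*50)/G(-37, 186) - 48164/(-6532) = (1/(-108) + 92*50)/(-37 + 186) - 48164/(-6532) = (-1/108 + 4600)/149 - 48164*(-1/6532) = (496799/108)*(1/149) + 12041/1633 = 496799/16092 + 12041/1633 = 1005036539/26278236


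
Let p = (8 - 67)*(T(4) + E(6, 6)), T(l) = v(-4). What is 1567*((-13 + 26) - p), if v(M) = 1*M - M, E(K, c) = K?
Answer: 575089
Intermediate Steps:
v(M) = 0 (v(M) = M - M = 0)
T(l) = 0
p = -354 (p = (8 - 67)*(0 + 6) = -59*6 = -354)
1567*((-13 + 26) - p) = 1567*((-13 + 26) - 1*(-354)) = 1567*(13 + 354) = 1567*367 = 575089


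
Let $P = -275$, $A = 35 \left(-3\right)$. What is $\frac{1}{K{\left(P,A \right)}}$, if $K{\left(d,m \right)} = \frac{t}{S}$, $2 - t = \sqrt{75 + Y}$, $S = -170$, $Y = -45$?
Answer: $\frac{170}{13} + \frac{85 \sqrt{30}}{13} \approx 48.89$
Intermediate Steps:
$A = -105$
$t = 2 - \sqrt{30}$ ($t = 2 - \sqrt{75 - 45} = 2 - \sqrt{30} \approx -3.4772$)
$K{\left(d,m \right)} = - \frac{1}{85} + \frac{\sqrt{30}}{170}$ ($K{\left(d,m \right)} = \frac{2 - \sqrt{30}}{-170} = \left(2 - \sqrt{30}\right) \left(- \frac{1}{170}\right) = - \frac{1}{85} + \frac{\sqrt{30}}{170}$)
$\frac{1}{K{\left(P,A \right)}} = \frac{1}{- \frac{1}{85} + \frac{\sqrt{30}}{170}}$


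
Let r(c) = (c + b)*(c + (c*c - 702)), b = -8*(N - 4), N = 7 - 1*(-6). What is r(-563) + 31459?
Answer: -200440581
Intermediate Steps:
N = 13 (N = 7 + 6 = 13)
b = -72 (b = -8*(13 - 4) = -8*9 = -72)
r(c) = (-72 + c)*(-702 + c + c**2) (r(c) = (c - 72)*(c + (c*c - 702)) = (-72 + c)*(c + (c**2 - 702)) = (-72 + c)*(c + (-702 + c**2)) = (-72 + c)*(-702 + c + c**2))
r(-563) + 31459 = (50544 + (-563)**3 - 774*(-563) - 71*(-563)**2) + 31459 = (50544 - 178453547 + 435762 - 71*316969) + 31459 = (50544 - 178453547 + 435762 - 22504799) + 31459 = -200472040 + 31459 = -200440581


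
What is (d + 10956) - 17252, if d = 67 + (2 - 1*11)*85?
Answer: -6994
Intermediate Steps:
d = -698 (d = 67 + (2 - 11)*85 = 67 - 9*85 = 67 - 765 = -698)
(d + 10956) - 17252 = (-698 + 10956) - 17252 = 10258 - 17252 = -6994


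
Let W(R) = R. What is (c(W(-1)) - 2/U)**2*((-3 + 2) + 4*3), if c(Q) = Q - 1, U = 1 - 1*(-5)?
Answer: 539/9 ≈ 59.889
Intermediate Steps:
U = 6 (U = 1 + 5 = 6)
c(Q) = -1 + Q
(c(W(-1)) - 2/U)**2*((-3 + 2) + 4*3) = ((-1 - 1) - 2/6)**2*((-3 + 2) + 4*3) = (-2 - 2*1/6)**2*(-1 + 12) = (-2 - 1/3)**2*11 = (-7/3)**2*11 = (49/9)*11 = 539/9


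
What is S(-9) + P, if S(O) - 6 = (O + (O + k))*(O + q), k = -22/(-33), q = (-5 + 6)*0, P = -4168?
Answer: -4006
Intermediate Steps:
q = 0 (q = 1*0 = 0)
k = 2/3 (k = -22*(-1/33) = 2/3 ≈ 0.66667)
S(O) = 6 + O*(2/3 + 2*O) (S(O) = 6 + (O + (O + 2/3))*(O + 0) = 6 + (O + (2/3 + O))*O = 6 + (2/3 + 2*O)*O = 6 + O*(2/3 + 2*O))
S(-9) + P = (6 + 2*(-9)**2 + (2/3)*(-9)) - 4168 = (6 + 2*81 - 6) - 4168 = (6 + 162 - 6) - 4168 = 162 - 4168 = -4006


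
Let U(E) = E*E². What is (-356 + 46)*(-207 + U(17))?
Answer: -1458860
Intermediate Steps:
U(E) = E³
(-356 + 46)*(-207 + U(17)) = (-356 + 46)*(-207 + 17³) = -310*(-207 + 4913) = -310*4706 = -1458860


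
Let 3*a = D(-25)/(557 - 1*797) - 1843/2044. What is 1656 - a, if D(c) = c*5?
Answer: 121864445/73584 ≈ 1656.1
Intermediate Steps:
D(c) = 5*c
a = -9341/73584 (a = ((5*(-25))/(557 - 1*797) - 1843/2044)/3 = (-125/(557 - 797) - 1843*1/2044)/3 = (-125/(-240) - 1843/2044)/3 = (-125*(-1/240) - 1843/2044)/3 = (25/48 - 1843/2044)/3 = (⅓)*(-9341/24528) = -9341/73584 ≈ -0.12694)
1656 - a = 1656 - 1*(-9341/73584) = 1656 + 9341/73584 = 121864445/73584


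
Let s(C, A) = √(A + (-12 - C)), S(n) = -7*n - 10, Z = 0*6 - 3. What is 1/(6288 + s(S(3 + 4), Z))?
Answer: 1572/9884725 - √11/19769450 ≈ 0.00015887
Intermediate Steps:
Z = -3 (Z = 0 - 3 = -3)
S(n) = -10 - 7*n
s(C, A) = √(-12 + A - C)
1/(6288 + s(S(3 + 4), Z)) = 1/(6288 + √(-12 - 3 - (-10 - 7*(3 + 4)))) = 1/(6288 + √(-12 - 3 - (-10 - 7*7))) = 1/(6288 + √(-12 - 3 - (-10 - 49))) = 1/(6288 + √(-12 - 3 - 1*(-59))) = 1/(6288 + √(-12 - 3 + 59)) = 1/(6288 + √44) = 1/(6288 + 2*√11)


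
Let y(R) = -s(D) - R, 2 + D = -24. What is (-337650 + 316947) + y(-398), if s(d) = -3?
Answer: -20302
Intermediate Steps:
D = -26 (D = -2 - 24 = -26)
y(R) = 3 - R (y(R) = -1*(-3) - R = 3 - R)
(-337650 + 316947) + y(-398) = (-337650 + 316947) + (3 - 1*(-398)) = -20703 + (3 + 398) = -20703 + 401 = -20302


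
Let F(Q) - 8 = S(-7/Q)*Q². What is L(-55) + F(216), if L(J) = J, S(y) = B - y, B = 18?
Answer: 841273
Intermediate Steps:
S(y) = 18 - y
F(Q) = 8 + Q²*(18 + 7/Q) (F(Q) = 8 + (18 - (-7)/Q)*Q² = 8 + (18 + 7/Q)*Q² = 8 + Q²*(18 + 7/Q))
L(-55) + F(216) = -55 + (8 + 216*(7 + 18*216)) = -55 + (8 + 216*(7 + 3888)) = -55 + (8 + 216*3895) = -55 + (8 + 841320) = -55 + 841328 = 841273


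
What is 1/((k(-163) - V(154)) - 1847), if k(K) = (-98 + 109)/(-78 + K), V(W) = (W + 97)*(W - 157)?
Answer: -241/263665 ≈ -0.00091404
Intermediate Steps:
V(W) = (-157 + W)*(97 + W) (V(W) = (97 + W)*(-157 + W) = (-157 + W)*(97 + W))
k(K) = 11/(-78 + K)
1/((k(-163) - V(154)) - 1847) = 1/((11/(-78 - 163) - (-15229 + 154² - 60*154)) - 1847) = 1/((11/(-241) - (-15229 + 23716 - 9240)) - 1847) = 1/((11*(-1/241) - 1*(-753)) - 1847) = 1/((-11/241 + 753) - 1847) = 1/(181462/241 - 1847) = 1/(-263665/241) = -241/263665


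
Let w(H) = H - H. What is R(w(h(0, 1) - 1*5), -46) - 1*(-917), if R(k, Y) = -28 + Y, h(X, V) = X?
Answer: 843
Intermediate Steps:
w(H) = 0
R(w(h(0, 1) - 1*5), -46) - 1*(-917) = (-28 - 46) - 1*(-917) = -74 + 917 = 843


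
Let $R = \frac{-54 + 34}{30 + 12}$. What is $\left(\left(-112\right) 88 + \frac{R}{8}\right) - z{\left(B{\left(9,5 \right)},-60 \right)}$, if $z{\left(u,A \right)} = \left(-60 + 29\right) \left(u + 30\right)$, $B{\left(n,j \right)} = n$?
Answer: $- \frac{726353}{84} \approx -8647.1$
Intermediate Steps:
$z{\left(u,A \right)} = -930 - 31 u$ ($z{\left(u,A \right)} = - 31 \left(30 + u\right) = -930 - 31 u$)
$R = - \frac{10}{21}$ ($R = - \frac{20}{42} = \left(-20\right) \frac{1}{42} = - \frac{10}{21} \approx -0.47619$)
$\left(\left(-112\right) 88 + \frac{R}{8}\right) - z{\left(B{\left(9,5 \right)},-60 \right)} = \left(\left(-112\right) 88 - \frac{10}{21 \cdot 8}\right) - \left(-930 - 279\right) = \left(-9856 - \frac{5}{84}\right) - \left(-930 - 279\right) = \left(-9856 - \frac{5}{84}\right) - -1209 = - \frac{827909}{84} + 1209 = - \frac{726353}{84}$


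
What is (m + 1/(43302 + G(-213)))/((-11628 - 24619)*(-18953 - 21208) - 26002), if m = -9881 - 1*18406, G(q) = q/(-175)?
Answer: -214360667906/11031308747625195 ≈ -1.9432e-5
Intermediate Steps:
G(q) = -q/175 (G(q) = q*(-1/175) = -q/175)
m = -28287 (m = -9881 - 18406 = -28287)
(m + 1/(43302 + G(-213)))/((-11628 - 24619)*(-18953 - 21208) - 26002) = (-28287 + 1/(43302 - 1/175*(-213)))/((-11628 - 24619)*(-18953 - 21208) - 26002) = (-28287 + 1/(43302 + 213/175))/(-36247*(-40161) - 26002) = (-28287 + 1/(7578063/175))/(1455715767 - 26002) = (-28287 + 175/7578063)/1455689765 = -214360667906/7578063*1/1455689765 = -214360667906/11031308747625195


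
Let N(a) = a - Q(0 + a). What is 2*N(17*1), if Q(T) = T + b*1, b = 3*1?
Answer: -6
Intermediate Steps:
b = 3
Q(T) = 3 + T (Q(T) = T + 3*1 = T + 3 = 3 + T)
N(a) = -3 (N(a) = a - (3 + (0 + a)) = a - (3 + a) = a + (-3 - a) = -3)
2*N(17*1) = 2*(-3) = -6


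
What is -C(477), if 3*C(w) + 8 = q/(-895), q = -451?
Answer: 6709/2685 ≈ 2.4987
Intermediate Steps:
C(w) = -6709/2685 (C(w) = -8/3 + (-451/(-895))/3 = -8/3 + (-451*(-1/895))/3 = -8/3 + (1/3)*(451/895) = -8/3 + 451/2685 = -6709/2685)
-C(477) = -1*(-6709/2685) = 6709/2685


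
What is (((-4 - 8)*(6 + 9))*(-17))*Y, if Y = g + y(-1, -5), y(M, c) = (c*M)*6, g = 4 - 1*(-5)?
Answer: 119340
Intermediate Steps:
g = 9 (g = 4 + 5 = 9)
y(M, c) = 6*M*c (y(M, c) = (M*c)*6 = 6*M*c)
Y = 39 (Y = 9 + 6*(-1)*(-5) = 9 + 30 = 39)
(((-4 - 8)*(6 + 9))*(-17))*Y = (((-4 - 8)*(6 + 9))*(-17))*39 = (-12*15*(-17))*39 = -180*(-17)*39 = 3060*39 = 119340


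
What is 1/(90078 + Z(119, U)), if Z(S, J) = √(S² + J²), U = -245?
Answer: 45039/4056985949 - 7*√1514/8113971898 ≈ 1.1068e-5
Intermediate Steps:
Z(S, J) = √(J² + S²)
1/(90078 + Z(119, U)) = 1/(90078 + √((-245)² + 119²)) = 1/(90078 + √(60025 + 14161)) = 1/(90078 + √74186) = 1/(90078 + 7*√1514)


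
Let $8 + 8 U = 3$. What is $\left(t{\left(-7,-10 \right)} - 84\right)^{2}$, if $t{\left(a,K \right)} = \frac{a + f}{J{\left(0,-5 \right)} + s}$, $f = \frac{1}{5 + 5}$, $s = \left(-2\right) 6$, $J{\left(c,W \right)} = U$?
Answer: $\frac{1776116736}{255025} \approx 6964.5$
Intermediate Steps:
$U = - \frac{5}{8}$ ($U = -1 + \frac{1}{8} \cdot 3 = -1 + \frac{3}{8} = - \frac{5}{8} \approx -0.625$)
$J{\left(c,W \right)} = - \frac{5}{8}$
$s = -12$
$f = \frac{1}{10} \approx 0.1$
$t{\left(a,K \right)} = - \frac{4}{505} - \frac{8 a}{101}$ ($t{\left(a,K \right)} = \frac{a + \frac{1}{10}}{- \frac{5}{8} - 12} = \frac{\frac{1}{10} + a}{- \frac{101}{8}} = \left(\frac{1}{10} + a\right) \left(- \frac{8}{101}\right) = - \frac{4}{505} - \frac{8 a}{101}$)
$\left(t{\left(-7,-10 \right)} - 84\right)^{2} = \left(\left(- \frac{4}{505} - - \frac{56}{101}\right) - 84\right)^{2} = \left(\left(- \frac{4}{505} + \frac{56}{101}\right) - 84\right)^{2} = \left(\frac{276}{505} - 84\right)^{2} = \left(- \frac{42144}{505}\right)^{2} = \frac{1776116736}{255025}$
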